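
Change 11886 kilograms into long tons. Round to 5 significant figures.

11.698 long tons

1 kg = 0.000984207 long tons.
11886 × 0.000984207 ≈ 11.698 long ton.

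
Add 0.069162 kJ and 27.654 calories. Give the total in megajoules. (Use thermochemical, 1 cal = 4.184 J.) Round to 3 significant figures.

0.000185 megajoules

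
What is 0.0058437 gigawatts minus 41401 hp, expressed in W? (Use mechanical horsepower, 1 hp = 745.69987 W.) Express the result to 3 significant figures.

0.0058437 GW = 5.84370 × 10^6 W and 41401 hp = 3.08727 × 10^7 W.
5.84370 × 10^6 − 3.08727 × 10^7 ≈ -2.50 × 10^7 W.

-2.50 × 10^7 W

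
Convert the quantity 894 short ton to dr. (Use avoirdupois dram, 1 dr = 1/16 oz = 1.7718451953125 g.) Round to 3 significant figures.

4.58e+8 drams

1 short ton = 512000 dr.
Thus 894 × 512000 ≈ 4.58e+8 dr.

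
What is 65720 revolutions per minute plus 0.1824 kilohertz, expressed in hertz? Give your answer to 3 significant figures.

65720 rpm = 1095.33 Hz and 0.1824 kHz = 182.400 Hz.
1095.33 + 182.400 ≈ 1280 Hz.

1280 hertz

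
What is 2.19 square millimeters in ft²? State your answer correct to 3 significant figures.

2.36e-5 ft²

1 square millimeter = 1.07639e-5 ft².
Then 2.19 × 1.07639e-5 ≈ 2.36e-5 ft².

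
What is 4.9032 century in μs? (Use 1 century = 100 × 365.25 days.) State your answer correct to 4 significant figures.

1 century = 3.15576 × 10^15 μs.
So 4.9032 × 3.15576 × 10^15 ≈ 1.547 × 10^16 μs.

1.547 × 10^16 μs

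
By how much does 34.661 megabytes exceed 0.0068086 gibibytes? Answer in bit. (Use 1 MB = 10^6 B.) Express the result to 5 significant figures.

34.661 MB = 2.77288e+8 bit and 0.0068086 GiB = 5.84854e+7 bit.
2.77288e+8 − 5.84854e+7 ≈ 2.1880e+8 bit.

2.1880e+8 bit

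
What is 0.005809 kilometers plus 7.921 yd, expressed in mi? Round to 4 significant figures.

0.008110 miles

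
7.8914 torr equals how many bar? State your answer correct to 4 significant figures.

0.01052 bar

1 torr = 0.00133322 bar.
So 7.8914 × 0.00133322 ≈ 0.01052 bar.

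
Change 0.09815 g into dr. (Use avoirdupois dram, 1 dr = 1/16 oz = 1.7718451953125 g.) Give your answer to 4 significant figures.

1 gram = 0.564383 dr.
Thus 0.09815 × 0.564383 ≈ 0.05539 dr.

0.05539 dr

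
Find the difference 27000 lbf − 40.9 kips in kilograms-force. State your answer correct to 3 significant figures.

27000 lbf = 12247.0 kgf and 40.9 kip = 18551.9 kgf.
12247.0 − 18551.9 ≈ -6300 kgf.

-6300 kgf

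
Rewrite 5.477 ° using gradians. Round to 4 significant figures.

1 degree = 1.11111 grad.
So 5.477 × 1.11111 ≈ 6.086 grad.

6.086 grad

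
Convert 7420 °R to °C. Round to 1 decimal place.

3849.1 °C

°R = (°C + 273.15) × 9/5.
Applying the formula gives 3849.1 °C.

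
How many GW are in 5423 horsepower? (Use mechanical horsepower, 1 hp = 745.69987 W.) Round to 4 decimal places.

0.0040 GW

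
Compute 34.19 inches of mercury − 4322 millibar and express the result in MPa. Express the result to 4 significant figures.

34.19 inHg = 0.115781 MPa and 4322 mbar = 0.432200 MPa.
0.115781 − 0.432200 ≈ -0.3164 MPa.

-0.3164 megapascals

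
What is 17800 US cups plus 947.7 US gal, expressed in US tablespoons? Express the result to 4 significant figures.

527400 US tbsp

17800 US cup = 284800 US tbsp and 947.7 US gal = 242611 US tbsp.
284800 + 242611 ≈ 527400 US tbsp.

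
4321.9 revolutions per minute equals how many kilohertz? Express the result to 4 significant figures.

0.07203 kilohertz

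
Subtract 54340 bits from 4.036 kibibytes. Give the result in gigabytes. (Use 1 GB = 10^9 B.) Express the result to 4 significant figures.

-2.660e-6 GB

4.036 KiB = 4.13286e-6 GB and 54340 bit = 6.79250e-6 GB.
4.13286e-6 − 6.79250e-6 ≈ -2.660e-6 GB.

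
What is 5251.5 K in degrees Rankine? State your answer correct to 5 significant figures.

9452.7 °R

°R = K × 9/5.
Applying the formula gives 9452.7 °R.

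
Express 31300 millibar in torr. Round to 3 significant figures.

1 mbar = 0.750062 torr.
31300 × 0.750062 ≈ 23500 torr.

23500 torr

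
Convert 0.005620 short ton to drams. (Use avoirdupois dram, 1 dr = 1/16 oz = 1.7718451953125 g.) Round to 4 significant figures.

1 short ton = 512000 drams.
Then 0.005620 × 512000 ≈ 2877 dr.

2877 dr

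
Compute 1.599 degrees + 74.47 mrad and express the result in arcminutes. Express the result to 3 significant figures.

352 arcminutes

1.599 ° = 95.9400 arcmin and 74.47 mrad = 256.009 arcmin.
95.9400 + 256.009 ≈ 352 arcmin.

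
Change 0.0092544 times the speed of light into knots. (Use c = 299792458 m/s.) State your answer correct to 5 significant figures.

5.3930 × 10^6 kn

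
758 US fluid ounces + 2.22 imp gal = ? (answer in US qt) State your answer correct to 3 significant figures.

34.4 US qt

758 US fl oz = 23.6875 US qt and 2.22 imp gal = 10.6644 US qt.
23.6875 + 10.6644 ≈ 34.4 US qt.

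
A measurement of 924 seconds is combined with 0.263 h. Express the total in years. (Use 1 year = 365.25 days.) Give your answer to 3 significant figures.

924 s = 2.92798 × 10^-5 yr and 0.263 h = 3.00023 × 10^-5 yr.
2.92798 × 10^-5 + 3.00023 × 10^-5 ≈ 5.93 × 10^-5 yr.

5.93 × 10^-5 years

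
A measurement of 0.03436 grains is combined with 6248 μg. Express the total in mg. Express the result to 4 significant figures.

0.03436 gr = 2.22649 mg and 6248 μg = 6.24800 mg.
2.22649 + 6.24800 ≈ 8.474 mg.

8.474 mg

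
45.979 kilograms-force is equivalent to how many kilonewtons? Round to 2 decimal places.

0.45 kilonewtons

1 kgf = 0.00980665 kilonewtons.
So 45.979 × 0.00980665 ≈ 0.45 kN.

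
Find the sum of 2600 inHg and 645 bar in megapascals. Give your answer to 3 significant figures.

73.3 megapascals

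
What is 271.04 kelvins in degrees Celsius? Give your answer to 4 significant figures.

-2.110 °C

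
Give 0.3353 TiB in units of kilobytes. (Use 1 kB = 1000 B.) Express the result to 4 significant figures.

1 TiB = 1.09951 × 10^9 kB.
Then 0.3353 × 1.09951 × 10^9 ≈ 3.687 × 10^8 kB.

3.687 × 10^8 kB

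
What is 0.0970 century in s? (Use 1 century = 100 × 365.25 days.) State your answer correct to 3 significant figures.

1 century = 3.15576e+9 s.
Then 0.0970 × 3.15576e+9 ≈ 3.06e+8 s.

3.06e+8 s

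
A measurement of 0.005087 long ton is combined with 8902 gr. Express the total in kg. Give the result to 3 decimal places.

0.005087 long ton = 5.16863 kg and 8902 gr = 0.576840 kg.
5.16863 + 0.576840 ≈ 5.745 kg.

5.745 kilograms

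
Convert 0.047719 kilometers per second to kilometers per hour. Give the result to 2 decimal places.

1 km/s = 3600.00 km/h.
Then 0.047719 × 3600.00 ≈ 171.79 km/h.

171.79 km/h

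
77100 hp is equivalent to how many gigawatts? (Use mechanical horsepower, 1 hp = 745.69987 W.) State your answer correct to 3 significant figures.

0.0575 GW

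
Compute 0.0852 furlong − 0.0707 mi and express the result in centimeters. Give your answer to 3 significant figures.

0.0852 furlong = 1713.95 cm and 0.0707 mi = 11378.1 cm.
1713.95 − 11378.1 ≈ -9660 cm.

-9660 cm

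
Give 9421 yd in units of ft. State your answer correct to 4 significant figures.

28260 feet

1 yard = 3.00000 feet.
9421 × 3.00000 ≈ 28260 ft.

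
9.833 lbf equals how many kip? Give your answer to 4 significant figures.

0.009833 kip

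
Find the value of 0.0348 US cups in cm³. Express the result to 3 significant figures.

1 US cup = 236.588 cubic centimeters.
Then 0.0348 × 236.588 ≈ 8.23 cm³.

8.23 cubic centimeters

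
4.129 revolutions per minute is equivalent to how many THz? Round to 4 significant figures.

6.882 × 10^-14 terahertz

1 revolution per minute = 1.66667 × 10^-14 THz.
4.129 × 1.66667 × 10^-14 ≈ 6.882 × 10^-14 THz.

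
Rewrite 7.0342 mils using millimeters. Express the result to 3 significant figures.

1 mil = 0.0254000 mm.
7.0342 × 0.0254000 ≈ 0.179 mm.

0.179 mm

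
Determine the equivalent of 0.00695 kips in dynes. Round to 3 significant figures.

1 kip = 4.44822e+8 dynes.
0.00695 × 4.44822e+8 ≈ 3.09e+6 dyn.

3.09e+6 dyn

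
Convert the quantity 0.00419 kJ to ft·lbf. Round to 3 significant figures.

3.09 ft·lbf

1 kilojoule = 737.562 ft·lbf.
0.00419 × 737.562 ≈ 3.09 ft·lbf.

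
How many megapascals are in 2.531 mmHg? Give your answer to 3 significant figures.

1 mmHg = 0.000133322 megapascals.
Thus 2.531 × 0.000133322 ≈ 0.000337 MPa.

0.000337 MPa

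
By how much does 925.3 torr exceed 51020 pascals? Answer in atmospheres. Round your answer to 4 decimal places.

0.7140 atmospheres

925.3 torr = 1.21750 atm and 51020 Pa = 0.503528 atm.
1.21750 − 0.503528 ≈ 0.7140 atm.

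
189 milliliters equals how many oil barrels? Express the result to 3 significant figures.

0.00119 bbl

1 mL = 6.28981 × 10^-6 oil barrels.
Thus 189 × 6.28981 × 10^-6 ≈ 0.00119 bbl.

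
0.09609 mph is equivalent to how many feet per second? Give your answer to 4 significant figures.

1 mile per hour = 1.46667 feet per second.
Then 0.09609 × 1.46667 ≈ 0.1409 ft/s.

0.1409 feet per second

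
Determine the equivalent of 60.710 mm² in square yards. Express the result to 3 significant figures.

1 square millimeter = 1.19599e-6 yd².
So 60.710 × 1.19599e-6 ≈ 7.26e-5 yd².

7.26e-5 yd²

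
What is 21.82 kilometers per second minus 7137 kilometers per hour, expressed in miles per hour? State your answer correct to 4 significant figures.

44380 mph

21.82 km/s = 48809.9 mph and 7137 km/h = 4434.73 mph.
48809.9 − 4434.73 ≈ 44380 mph.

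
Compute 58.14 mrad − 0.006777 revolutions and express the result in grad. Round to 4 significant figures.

0.9905 gradians

58.14 mrad = 3.70131 grad and 0.006777 rev = 2.71080 grad.
3.70131 − 2.71080 ≈ 0.9905 grad.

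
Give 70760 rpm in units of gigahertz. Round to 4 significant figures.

1.179 × 10^-6 GHz

1 revolution per minute = 1.66667 × 10^-11 gigahertz.
70760 × 1.66667 × 10^-11 ≈ 1.179 × 10^-6 GHz.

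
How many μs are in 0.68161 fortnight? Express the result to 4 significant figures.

1 fortnight = 1.20960 × 10^12 microseconds.
Then 0.68161 × 1.20960 × 10^12 ≈ 8.245 × 10^11 μs.

8.245 × 10^11 microseconds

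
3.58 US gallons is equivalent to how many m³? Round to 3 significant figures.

0.0136 cubic meters

1 US gallon = 0.00378541 m³.
Thus 3.58 × 0.00378541 ≈ 0.0136 m³.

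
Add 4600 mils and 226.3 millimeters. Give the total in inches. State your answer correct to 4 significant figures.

4600 mil = 4.60000 in and 226.3 mm = 8.90945 in.
4.60000 + 8.90945 ≈ 13.51 in.

13.51 in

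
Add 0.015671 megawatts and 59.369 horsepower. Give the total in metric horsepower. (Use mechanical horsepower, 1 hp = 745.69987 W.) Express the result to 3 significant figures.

81.5 metric horsepower

0.015671 MW = 21.3066 PS and 59.369 hp = 60.1924 PS.
21.3066 + 60.1924 ≈ 81.5 PS.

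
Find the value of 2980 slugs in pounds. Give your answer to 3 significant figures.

95900 pounds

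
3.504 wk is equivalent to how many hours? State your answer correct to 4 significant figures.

1 wk = 168.000 h.
Then 3.504 × 168.000 ≈ 588.7 h.

588.7 hours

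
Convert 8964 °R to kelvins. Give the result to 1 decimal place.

°R = K × 9/5.
Applying the formula gives 4980.0 K.

4980.0 K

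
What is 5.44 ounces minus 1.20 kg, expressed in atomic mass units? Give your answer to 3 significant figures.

5.44 oz = 9.28743e+25 u and 1.20 kg = 7.22657e+26 u.
9.28743e+25 − 7.22657e+26 ≈ -6.30e+26 u.

-6.30e+26 atomic mass units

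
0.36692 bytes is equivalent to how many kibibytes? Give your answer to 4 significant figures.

0.0003583 KiB

1 B = 0.0009765625 kibibytes.
So 0.36692 × 0.0009765625 ≈ 0.0003583 KiB.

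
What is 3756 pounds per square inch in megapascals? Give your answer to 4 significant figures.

25.90 megapascals

1 pound per square inch = 0.00689476 megapascals.
3756 × 0.00689476 ≈ 25.90 MPa.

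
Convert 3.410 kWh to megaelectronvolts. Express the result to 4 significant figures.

7.662 × 10^19 MeV

1 kWh = 2.24694 × 10^19 megaelectronvolts.
Thus 3.410 × 2.24694 × 10^19 ≈ 7.662 × 10^19 MeV.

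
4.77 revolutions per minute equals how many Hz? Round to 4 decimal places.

0.0795 Hz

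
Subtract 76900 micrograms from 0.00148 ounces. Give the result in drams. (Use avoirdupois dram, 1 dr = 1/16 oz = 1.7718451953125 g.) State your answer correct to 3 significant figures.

-0.0197 dr

0.00148 oz = 0.0236800 dr and 76900 μg = 0.0434011 dr.
0.0236800 − 0.0434011 ≈ -0.0197 dr.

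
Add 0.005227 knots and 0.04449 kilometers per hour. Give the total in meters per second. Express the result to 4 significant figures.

0.01505 m/s

0.005227 kn = 0.00268900 m/s and 0.04449 km/h = 0.0123583 m/s.
0.00268900 + 0.0123583 ≈ 0.01505 m/s.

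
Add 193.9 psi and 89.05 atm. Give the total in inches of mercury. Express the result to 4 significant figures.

3059 inHg

193.9 psi = 394.784 inHg and 89.05 atm = 2664.49 inHg.
394.784 + 2664.49 ≈ 3059 inHg.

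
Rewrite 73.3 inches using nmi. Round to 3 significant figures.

0.00101 nmi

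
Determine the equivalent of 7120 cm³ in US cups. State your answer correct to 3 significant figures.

30.1 US cup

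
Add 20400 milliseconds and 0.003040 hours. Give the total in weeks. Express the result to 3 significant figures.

5.18 × 10^-5 wk

20400 ms = 3.37302 × 10^-5 wk and 0.003040 h = 1.80952 × 10^-5 wk.
3.37302 × 10^-5 + 1.80952 × 10^-5 ≈ 5.18 × 10^-5 wk.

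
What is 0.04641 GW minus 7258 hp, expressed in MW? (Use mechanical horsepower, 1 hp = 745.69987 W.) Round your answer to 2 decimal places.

0.04641 GW = 46.4100 MW and 7258 hp = 5.41229 MW.
46.4100 − 5.41229 ≈ 41.00 MW.

41.00 MW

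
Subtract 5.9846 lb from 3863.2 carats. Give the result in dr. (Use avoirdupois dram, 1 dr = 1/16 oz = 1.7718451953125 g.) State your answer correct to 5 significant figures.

-1096.0 dr

3863.2 ct = 436.065 dr and 5.9846 lb = 1532.06 dr.
436.065 − 1532.06 ≈ -1096.0 dr.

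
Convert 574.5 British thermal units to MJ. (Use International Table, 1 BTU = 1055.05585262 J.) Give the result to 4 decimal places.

0.6061 megajoules

1 British thermal unit = 0.00105506 megajoules.
Thus 574.5 × 0.00105506 ≈ 0.6061 MJ.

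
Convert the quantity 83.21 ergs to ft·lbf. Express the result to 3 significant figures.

1 erg = 7.37562 × 10^-8 ft·lbf.
So 83.21 × 7.37562 × 10^-8 ≈ 6.14 × 10^-6 ft·lbf.

6.14 × 10^-6 ft·lbf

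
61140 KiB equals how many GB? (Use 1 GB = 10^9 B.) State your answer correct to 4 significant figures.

0.06261 gigabytes

1 kibibyte = 1.02400e-6 gigabytes.
So 61140 × 1.02400e-6 ≈ 0.06261 GB.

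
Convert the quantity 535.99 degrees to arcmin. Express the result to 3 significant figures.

32200 arcmin

1 degree = 60.0000 arcminutes.
Then 535.99 × 60.0000 ≈ 32200 arcmin.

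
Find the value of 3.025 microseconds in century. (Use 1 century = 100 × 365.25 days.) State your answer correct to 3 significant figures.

1 microsecond = 3.16881e-16 century.
3.025 × 3.16881e-16 ≈ 9.59e-16 century.

9.59e-16 century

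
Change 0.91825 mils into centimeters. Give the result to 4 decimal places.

1 mil = 0.00254000 cm.
Thus 0.91825 × 0.00254000 ≈ 0.0023 cm.

0.0023 cm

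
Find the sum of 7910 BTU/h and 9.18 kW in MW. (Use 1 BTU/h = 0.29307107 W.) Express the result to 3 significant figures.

7910 BTU/h = 0.00231819 MW and 9.18 kW = 0.00918000 MW.
0.00231819 + 0.00918000 ≈ 0.0115 MW.

0.0115 MW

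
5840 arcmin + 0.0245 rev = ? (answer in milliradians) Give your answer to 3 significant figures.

5840 arcmin = 1698.79 mrad and 0.0245 rev = 153.938 mrad.
1698.79 + 153.938 ≈ 1850 mrad.

1850 milliradians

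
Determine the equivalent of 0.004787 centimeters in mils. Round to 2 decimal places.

1 centimeter = 393.701 mil.
Thus 0.004787 × 393.701 ≈ 1.88 mil.

1.88 mil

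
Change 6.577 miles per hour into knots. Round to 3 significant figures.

1 mph = 0.868976 knots.
So 6.577 × 0.868976 ≈ 5.72 kn.

5.72 knots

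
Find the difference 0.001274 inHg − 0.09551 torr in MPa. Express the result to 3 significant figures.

-8.42 × 10^-6 MPa

0.001274 inHg = 4.31426 × 10^-6 MPa and 0.09551 torr = 1.27336 × 10^-5 MPa.
4.31426 × 10^-6 − 1.27336 × 10^-5 ≈ -8.42 × 10^-6 MPa.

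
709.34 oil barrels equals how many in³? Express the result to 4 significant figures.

6.882e+6 in³

1 oil barrel = 9702.00 cubic inches.
709.34 × 9702.00 ≈ 6.882e+6 in³.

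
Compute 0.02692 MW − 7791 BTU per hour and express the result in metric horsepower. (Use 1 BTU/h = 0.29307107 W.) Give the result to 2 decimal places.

33.50 metric horsepower

0.02692 MW = 36.6010 PS and 7791 BTU/h = 3.10445 PS.
36.6010 − 3.10445 ≈ 33.50 PS.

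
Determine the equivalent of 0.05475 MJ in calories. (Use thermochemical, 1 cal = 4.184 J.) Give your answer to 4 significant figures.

13090 cal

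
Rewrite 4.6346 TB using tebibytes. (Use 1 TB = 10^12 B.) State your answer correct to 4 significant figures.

1 terabyte = 0.909495 tebibytes.
4.6346 × 0.909495 ≈ 4.215 TiB.

4.215 TiB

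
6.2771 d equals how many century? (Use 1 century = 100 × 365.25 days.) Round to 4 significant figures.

0.0001719 century

1 day = 2.73785e-5 centuries.
Then 6.2771 × 2.73785e-5 ≈ 0.0001719 century.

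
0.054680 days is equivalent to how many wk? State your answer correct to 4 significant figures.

0.007811 weeks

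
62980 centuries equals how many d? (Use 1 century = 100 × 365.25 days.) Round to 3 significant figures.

1 century = 36525.0 d.
So 62980 × 36525.0 ≈ 2.30e+9 d.

2.30e+9 days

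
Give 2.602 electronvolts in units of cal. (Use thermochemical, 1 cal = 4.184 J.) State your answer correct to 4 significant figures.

9.964 × 10^-20 cal

1 eV = 3.82929 × 10^-20 cal.
2.602 × 3.82929 × 10^-20 ≈ 9.964 × 10^-20 cal.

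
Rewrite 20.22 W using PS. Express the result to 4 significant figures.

0.02749 PS

1 watt = 0.00135962 metric horsepower.
So 20.22 × 0.00135962 ≈ 0.02749 PS.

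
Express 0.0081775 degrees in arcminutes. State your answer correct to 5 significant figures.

0.49065 arcminutes

1 degree = 60.0000 arcmin.
So 0.0081775 × 60.0000 ≈ 0.49065 arcmin.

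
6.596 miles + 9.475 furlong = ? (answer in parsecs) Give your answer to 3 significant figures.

4.06 × 10^-13 parsecs

6.596 mi = 3.44016 × 10^-13 pc and 9.475 furlong = 6.17714 × 10^-14 pc.
3.44016 × 10^-13 + 6.17714 × 10^-14 ≈ 4.06 × 10^-13 pc.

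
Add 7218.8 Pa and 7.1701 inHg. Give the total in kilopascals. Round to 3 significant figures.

31.5 kPa

7218.8 Pa = 7.21880 kPa and 7.1701 inHg = 24.2807 kPa.
7.21880 + 24.2807 ≈ 31.5 kPa.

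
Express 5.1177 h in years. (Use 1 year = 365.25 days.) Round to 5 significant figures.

0.00058381 yr

1 hour = 0.000114077 yr.
So 5.1177 × 0.000114077 ≈ 0.00058381 yr.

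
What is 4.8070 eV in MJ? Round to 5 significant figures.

1 electronvolt = 1.60218 × 10^-25 megajoules.
Thus 4.8070 × 1.60218 × 10^-25 ≈ 7.7017 × 10^-25 MJ.

7.7017 × 10^-25 MJ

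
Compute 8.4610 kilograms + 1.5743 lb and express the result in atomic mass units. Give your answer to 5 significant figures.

8.4610 kg = 5.09533e+27 u and 1.5743 lb = 4.30035e+26 u.
5.09533e+27 + 4.30035e+26 ≈ 5.5254e+27 u.

5.5254e+27 u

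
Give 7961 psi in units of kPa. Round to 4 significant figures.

1 pound per square inch = 6.89476 kPa.
So 7961 × 6.89476 ≈ 54890 kPa.

54890 kilopascals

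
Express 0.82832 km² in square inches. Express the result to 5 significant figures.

1.2839e+9 square inches

1 square kilometer = 1.55000e+9 in².
Thus 0.82832 × 1.55000e+9 ≈ 1.2839e+9 in².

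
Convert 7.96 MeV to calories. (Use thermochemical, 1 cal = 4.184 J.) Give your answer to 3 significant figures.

3.05e-13 calories

1 megaelectronvolt = 3.82929e-14 cal.
So 7.96 × 3.82929e-14 ≈ 3.05e-13 cal.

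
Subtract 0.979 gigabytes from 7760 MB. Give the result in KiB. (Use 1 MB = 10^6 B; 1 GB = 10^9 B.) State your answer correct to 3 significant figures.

6.62e+6 KiB

7760 MB = 7578125 KiB and 0.979 GB = 956054.7 KiB.
7578125 − 956054.7 ≈ 6.62e+6 KiB.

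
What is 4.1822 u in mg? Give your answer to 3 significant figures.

1 atomic mass unit = 1.66054 × 10^-21 mg.
4.1822 × 1.66054 × 10^-21 ≈ 6.94 × 10^-21 mg.

6.94 × 10^-21 mg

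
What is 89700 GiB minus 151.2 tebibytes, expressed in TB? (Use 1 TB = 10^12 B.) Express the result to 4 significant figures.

-69.93 TB

89700 GiB = 96.3146 TB and 151.2 TiB = 166.246 TB.
96.3146 − 166.246 ≈ -69.93 TB.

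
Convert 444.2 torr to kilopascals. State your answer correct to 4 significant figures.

59.22 kPa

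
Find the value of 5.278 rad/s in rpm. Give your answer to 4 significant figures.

1 radian per second = 9.54930 revolutions per minute.
Then 5.278 × 9.54930 ≈ 50.40 rpm.

50.40 rpm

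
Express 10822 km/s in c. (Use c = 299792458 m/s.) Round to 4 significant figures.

1 kilometer per second = 3.33564e-6 times the speed of light.
Thus 10822 × 3.33564e-6 ≈ 0.03610 c.

0.03610 c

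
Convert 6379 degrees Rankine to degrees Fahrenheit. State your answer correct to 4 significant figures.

5919 degrees Fahrenheit

°R = °F + 459.67.
Applying the formula gives 5919 °F.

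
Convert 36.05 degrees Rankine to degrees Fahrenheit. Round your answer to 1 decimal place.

-423.6 degrees Fahrenheit

°R = °F + 459.67.
Applying the formula gives -423.6 °F.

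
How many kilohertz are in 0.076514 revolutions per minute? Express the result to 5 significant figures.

1 rpm = 1.66667 × 10^-5 kHz.
So 0.076514 × 1.66667 × 10^-5 ≈ 1.2752 × 10^-6 kHz.

1.2752 × 10^-6 kilohertz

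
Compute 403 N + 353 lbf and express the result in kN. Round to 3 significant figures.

403 N = 0.403000 kN and 353 lbf = 1.57022 kN.
0.403000 + 1.57022 ≈ 1.97 kN.

1.97 kN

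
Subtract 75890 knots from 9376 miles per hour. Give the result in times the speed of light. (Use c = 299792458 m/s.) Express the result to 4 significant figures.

9376 mph = 1.39812 × 10^-5 c and 75890 kn = 0.000130227 c.
1.39812 × 10^-5 − 0.000130227 ≈ -0.0001162 c.

-0.0001162 c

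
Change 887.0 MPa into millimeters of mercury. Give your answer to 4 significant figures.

1 megapascal = 7500.62 mmHg.
So 887.0 × 7500.62 ≈ 6.653 × 10^6 mmHg.

6.653 × 10^6 mmHg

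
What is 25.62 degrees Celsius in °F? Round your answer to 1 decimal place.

°F = °C × 9/5 + 32.
Applying the formula gives 78.1 °F.

78.1 °F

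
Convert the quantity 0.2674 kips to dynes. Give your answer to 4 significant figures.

1 kip = 4.44822e+8 dyn.
0.2674 × 4.44822e+8 ≈ 1.189e+8 dyn.

1.189e+8 dyn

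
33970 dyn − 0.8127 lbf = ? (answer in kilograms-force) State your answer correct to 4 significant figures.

-0.3340 kgf

33970 dyn = 0.0346398 kgf and 0.8127 lbf = 0.368635 kgf.
0.0346398 − 0.368635 ≈ -0.3340 kgf.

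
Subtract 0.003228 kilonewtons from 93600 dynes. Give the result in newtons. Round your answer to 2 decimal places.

93600 dyn = 0.936000 N and 0.003228 kN = 3.22800 N.
0.936000 − 3.22800 ≈ -2.29 N.

-2.29 newtons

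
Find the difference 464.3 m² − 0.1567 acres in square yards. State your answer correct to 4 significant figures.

464.3 m² = 555.298 yd² and 0.1567 acre = 758.428 yd².
555.298 − 758.428 ≈ -203.1 yd².

-203.1 square yards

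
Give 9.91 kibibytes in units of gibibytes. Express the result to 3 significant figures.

9.45e-6 gibibytes

1 kibibyte = 9.53674e-7 gibibytes.
So 9.91 × 9.53674e-7 ≈ 9.45e-6 GiB.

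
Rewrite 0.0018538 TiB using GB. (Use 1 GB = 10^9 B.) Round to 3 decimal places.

1 TiB = 1099.51 GB.
Then 0.0018538 × 1099.51 ≈ 2.038 GB.

2.038 gigabytes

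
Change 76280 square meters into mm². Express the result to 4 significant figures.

7.628e+10 square millimeters

1 square meter = 1.00000e+6 mm².
So 76280 × 1.00000e+6 ≈ 7.628e+10 mm².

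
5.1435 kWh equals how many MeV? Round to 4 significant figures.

1 kilowatt-hour = 2.24694 × 10^19 megaelectronvolts.
Then 5.1435 × 2.24694 × 10^19 ≈ 1.156 × 10^20 MeV.

1.156 × 10^20 MeV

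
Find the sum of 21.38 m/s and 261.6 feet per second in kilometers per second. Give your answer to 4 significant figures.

0.1011 km/s

21.38 m/s = 0.0213800 km/s and 261.6 ft/s = 0.0797357 km/s.
0.0213800 + 0.0797357 ≈ 0.1011 km/s.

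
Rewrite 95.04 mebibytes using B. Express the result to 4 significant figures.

1 MiB = 1.04858 × 10^6 B.
Thus 95.04 × 1.04858 × 10^6 ≈ 9.966 × 10^7 B.

9.966 × 10^7 bytes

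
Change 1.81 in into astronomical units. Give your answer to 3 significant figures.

3.07 × 10^-13 au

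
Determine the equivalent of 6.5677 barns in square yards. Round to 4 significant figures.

1 barn = 1.19599e-28 yd².
Thus 6.5677 × 1.19599e-28 ≈ 7.855e-28 yd².

7.855e-28 yd²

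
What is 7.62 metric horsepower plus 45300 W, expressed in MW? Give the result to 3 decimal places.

7.62 PS = 0.00560450 MW and 45300 W = 0.0453000 MW.
0.00560450 + 0.0453000 ≈ 0.051 MW.

0.051 megawatts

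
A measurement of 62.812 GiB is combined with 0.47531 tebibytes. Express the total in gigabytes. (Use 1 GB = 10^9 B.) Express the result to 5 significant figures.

590.05 GB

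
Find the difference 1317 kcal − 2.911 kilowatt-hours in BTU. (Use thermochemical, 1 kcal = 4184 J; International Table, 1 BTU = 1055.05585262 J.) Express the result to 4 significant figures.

-4710 British thermal units

1317 kcal = 5222.78 BTU and 2.911 kWh = 9932.74 BTU.
5222.78 − 9932.74 ≈ -4710 BTU.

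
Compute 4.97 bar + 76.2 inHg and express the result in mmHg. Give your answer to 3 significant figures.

4.97 bar = 3727.81 mmHg and 76.2 inHg = 1935.48 mmHg.
3727.81 + 1935.48 ≈ 5660 mmHg.

5660 mmHg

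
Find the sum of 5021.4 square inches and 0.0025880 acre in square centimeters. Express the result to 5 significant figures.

137130 cm²

5021.4 in² = 32396.1 cm² and 0.0025880 acre = 104733 cm².
32396.1 + 104733 ≈ 137130 cm².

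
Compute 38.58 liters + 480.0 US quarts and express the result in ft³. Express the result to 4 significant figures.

38.58 L = 1.36244 ft³ and 480.0 US qt = 16.0417 ft³.
1.36244 + 16.0417 ≈ 17.40 ft³.

17.40 cubic feet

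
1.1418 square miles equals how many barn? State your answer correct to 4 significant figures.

2.957 × 10^34 barn

1 mi² = 2.58999 × 10^34 barns.
1.1418 × 2.58999 × 10^34 ≈ 2.957 × 10^34 barn.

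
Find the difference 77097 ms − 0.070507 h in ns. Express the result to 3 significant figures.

77097 ms = 7.70970e+10 ns and 0.070507 h = 2.53825e+11 ns.
7.70970e+10 − 2.53825e+11 ≈ -1.77e+11 ns.

-1.77e+11 ns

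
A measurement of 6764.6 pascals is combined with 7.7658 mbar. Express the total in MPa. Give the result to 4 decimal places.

0.0075 MPa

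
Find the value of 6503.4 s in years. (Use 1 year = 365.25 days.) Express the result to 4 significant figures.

0.0002061 yr

1 second = 3.16881e-8 yr.
So 6503.4 × 3.16881e-8 ≈ 0.0002061 yr.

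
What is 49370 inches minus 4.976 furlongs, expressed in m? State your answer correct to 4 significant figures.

49370 in = 1254.00 m and 4.976 furlong = 1001.01 m.
1254.00 − 1001.01 ≈ 253.0 m.

253.0 meters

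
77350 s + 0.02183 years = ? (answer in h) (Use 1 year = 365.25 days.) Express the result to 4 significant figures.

77350 s = 21.4861 h and 0.02183 yr = 191.362 h.
21.4861 + 191.362 ≈ 212.8 h.

212.8 hours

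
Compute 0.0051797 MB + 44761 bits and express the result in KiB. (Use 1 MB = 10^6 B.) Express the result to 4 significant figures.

0.0051797 MB = 5.05830 KiB and 44761 bit = 5.46399 KiB.
5.05830 + 5.46399 ≈ 10.52 KiB.

10.52 KiB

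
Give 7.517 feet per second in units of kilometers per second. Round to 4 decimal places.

0.0023 kilometers per second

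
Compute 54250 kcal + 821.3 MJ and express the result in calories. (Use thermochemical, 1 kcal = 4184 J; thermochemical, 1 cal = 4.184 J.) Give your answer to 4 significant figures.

2.505e+8 cal

54250 kcal = 5.42500e+7 cal and 821.3 MJ = 1.96295e+8 cal.
5.42500e+7 + 1.96295e+8 ≈ 2.505e+8 cal.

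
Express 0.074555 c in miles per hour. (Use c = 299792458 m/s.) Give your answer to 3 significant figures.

5.00e+7 miles per hour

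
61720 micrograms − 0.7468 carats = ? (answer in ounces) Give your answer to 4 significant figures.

-0.003091 oz

61720 μg = 0.00217711 oz and 0.7468 ct = 0.00526852 oz.
0.00217711 − 0.00526852 ≈ -0.003091 oz.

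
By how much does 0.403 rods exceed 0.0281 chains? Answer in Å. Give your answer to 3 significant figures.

1.46e+10 angstroms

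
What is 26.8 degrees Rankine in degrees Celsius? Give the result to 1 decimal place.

-258.3 degrees Celsius

°R = (°C + 273.15) × 9/5.
Applying the formula gives -258.3 °C.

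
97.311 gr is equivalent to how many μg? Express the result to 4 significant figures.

6.306e+6 μg

1 gr = 64798.9 micrograms.
Then 97.311 × 64798.9 ≈ 6.306e+6 μg.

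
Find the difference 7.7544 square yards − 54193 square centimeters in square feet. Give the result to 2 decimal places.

11.46 ft²

7.7544 yd² = 69.7896 ft² and 54193 cm² = 58.3329 ft².
69.7896 − 58.3329 ≈ 11.46 ft².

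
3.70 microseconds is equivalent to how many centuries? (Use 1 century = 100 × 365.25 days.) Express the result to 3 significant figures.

1 μs = 3.16881 × 10^-16 centuries.
Then 3.70 × 3.16881 × 10^-16 ≈ 1.17 × 10^-15 century.

1.17 × 10^-15 centuries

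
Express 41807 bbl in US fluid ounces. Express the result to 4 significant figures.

1 bbl = 5376.00 US fl oz.
So 41807 × 5376.00 ≈ 2.248 × 10^8 US fl oz.

2.248 × 10^8 US fluid ounces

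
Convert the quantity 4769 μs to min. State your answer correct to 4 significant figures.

1 μs = 1.66667 × 10^-8 min.
4769 × 1.66667 × 10^-8 ≈ 7.948 × 10^-5 min.

7.948 × 10^-5 min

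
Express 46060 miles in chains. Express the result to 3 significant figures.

1 mi = 80.0000 chain.
So 46060 × 80.0000 ≈ 3.68 × 10^6 chain.

3.68 × 10^6 chain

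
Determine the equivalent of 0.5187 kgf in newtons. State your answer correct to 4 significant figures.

1 kgf = 9.80665 newtons.
0.5187 × 9.80665 ≈ 5.087 N.

5.087 newtons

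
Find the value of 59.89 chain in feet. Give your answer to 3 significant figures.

3950 feet

1 chain = 66.0000 ft.
Then 59.89 × 66.0000 ≈ 3950 ft.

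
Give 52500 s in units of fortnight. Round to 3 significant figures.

0.0434 fortnight

1 s = 8.26720 × 10^-7 fortnight.
52500 × 8.26720 × 10^-7 ≈ 0.0434 fortnight.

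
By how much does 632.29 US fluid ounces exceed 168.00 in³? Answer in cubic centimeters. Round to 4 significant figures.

15950 cubic centimeters

632.29 US fl oz = 18699.0 cm³ and 168.00 in³ = 2753.03 cm³.
18699.0 − 2753.03 ≈ 15950 cm³.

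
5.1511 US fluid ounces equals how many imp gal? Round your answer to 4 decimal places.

0.0335 imp gal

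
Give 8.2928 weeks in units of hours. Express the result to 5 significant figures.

1393.2 hours

1 wk = 168.000 hours.
8.2928 × 168.000 ≈ 1393.2 h.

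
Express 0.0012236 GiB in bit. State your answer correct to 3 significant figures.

1.05e+7 bits

1 GiB = 8.58993e+9 bit.
Thus 0.0012236 × 8.58993e+9 ≈ 1.05e+7 bit.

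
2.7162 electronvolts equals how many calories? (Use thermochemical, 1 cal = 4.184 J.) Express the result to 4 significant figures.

1 electronvolt = 3.82929 × 10^-20 calories.
Thus 2.7162 × 3.82929 × 10^-20 ≈ 1.040 × 10^-19 cal.

1.040 × 10^-19 cal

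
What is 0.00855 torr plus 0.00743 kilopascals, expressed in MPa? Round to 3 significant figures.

8.57 × 10^-6 MPa

0.00855 torr = 1.13991 × 10^-6 MPa and 0.00743 kPa = 7.43000 × 10^-6 MPa.
1.13991 × 10^-6 + 7.43000 × 10^-6 ≈ 8.57 × 10^-6 MPa.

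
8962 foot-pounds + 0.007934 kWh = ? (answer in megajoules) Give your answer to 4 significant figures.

0.04071 MJ

8962 ft·lbf = 0.0121508 MJ and 0.007934 kWh = 0.0285624 MJ.
0.0121508 + 0.0285624 ≈ 0.04071 MJ.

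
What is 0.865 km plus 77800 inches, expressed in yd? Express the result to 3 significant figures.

0.865 km = 945.976 yd and 77800 in = 2161.11 yd.
945.976 + 2161.11 ≈ 3110 yd.

3110 yd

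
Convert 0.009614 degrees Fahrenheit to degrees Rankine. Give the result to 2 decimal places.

°R = °F + 459.67.
Applying the formula gives 459.68 °R.

459.68 °R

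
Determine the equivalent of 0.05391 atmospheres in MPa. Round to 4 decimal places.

1 atm = 0.101325 MPa.
0.05391 × 0.101325 ≈ 0.0055 MPa.

0.0055 megapascals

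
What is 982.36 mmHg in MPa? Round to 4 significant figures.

0.1310 MPa

1 millimeter of mercury = 0.000133322 megapascals.
982.36 × 0.000133322 ≈ 0.1310 MPa.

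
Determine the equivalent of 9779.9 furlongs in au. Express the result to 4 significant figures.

1.315 × 10^-5 au

1 furlong = 1.34473 × 10^-9 astronomical units.
Thus 9779.9 × 1.34473 × 10^-9 ≈ 1.315 × 10^-5 au.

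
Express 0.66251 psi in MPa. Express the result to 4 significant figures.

0.004568 megapascals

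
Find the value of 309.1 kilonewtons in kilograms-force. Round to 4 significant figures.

31520 kilograms-force

1 kN = 101.972 kgf.
Then 309.1 × 101.972 ≈ 31520 kgf.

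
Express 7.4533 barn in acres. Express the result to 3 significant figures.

1.84e-31 acre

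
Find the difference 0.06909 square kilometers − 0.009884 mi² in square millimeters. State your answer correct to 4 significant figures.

0.06909 km² = 6.90900e+10 mm² and 0.009884 mi² = 2.55994e+10 mm².
6.90900e+10 − 2.55994e+10 ≈ 4.349e+10 mm².

4.349e+10 mm²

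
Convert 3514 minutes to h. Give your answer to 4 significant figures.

1 minute = 0.0166667 hours.
3514 × 0.0166667 ≈ 58.57 h.

58.57 hours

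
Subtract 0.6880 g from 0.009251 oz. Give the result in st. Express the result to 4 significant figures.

-6.704 × 10^-5 st

0.009251 oz = 4.12991 × 10^-5 st and 0.6880 g = 0.000108341 st.
4.12991 × 10^-5 − 0.000108341 ≈ -6.704 × 10^-5 st.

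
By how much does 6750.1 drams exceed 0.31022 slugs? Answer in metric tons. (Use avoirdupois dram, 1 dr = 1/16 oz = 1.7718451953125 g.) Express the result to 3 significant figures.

0.00743 metric tons

6750.1 dr = 0.0119601 t and 0.31022 slug = 0.00452732 t.
0.0119601 − 0.00452732 ≈ 0.00743 t.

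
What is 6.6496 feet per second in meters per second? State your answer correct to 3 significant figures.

2.03 m/s

1 ft/s = 0.304800 m/s.
Thus 6.6496 × 0.304800 ≈ 2.03 m/s.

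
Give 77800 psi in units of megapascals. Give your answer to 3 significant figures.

536 MPa

1 pound per square inch = 0.00689476 megapascals.
77800 × 0.00689476 ≈ 536 MPa.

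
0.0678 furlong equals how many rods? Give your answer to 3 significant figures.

1 furlong = 40.0000 rods.
Thus 0.0678 × 40.0000 ≈ 2.71 rod.

2.71 rod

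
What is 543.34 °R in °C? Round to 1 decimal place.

28.7 degrees Celsius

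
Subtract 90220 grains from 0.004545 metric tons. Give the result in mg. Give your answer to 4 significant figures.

0.004545 t = 4.54500 × 10^6 mg and 90220 gr = 5.84616 × 10^6 mg.
4.54500 × 10^6 − 5.84616 × 10^6 ≈ -1.301 × 10^6 mg.

-1.301 × 10^6 milligrams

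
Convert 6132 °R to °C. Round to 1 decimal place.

3133.5 °C

°R = (°C + 273.15) × 9/5.
Applying the formula gives 3133.5 °C.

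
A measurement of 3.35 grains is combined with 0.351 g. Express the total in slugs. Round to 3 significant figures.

3.35 gr = 1.48745e-5 slug and 0.351 g = 2.40511e-5 slug.
1.48745e-5 + 2.40511e-5 ≈ 3.89e-5 slug.

3.89e-5 slug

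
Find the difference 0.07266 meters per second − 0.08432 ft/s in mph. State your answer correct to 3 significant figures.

0.105 miles per hour

0.07266 m/s = 0.162536 mph and 0.08432 ft/s = 0.0574909 mph.
0.162536 − 0.0574909 ≈ 0.105 mph.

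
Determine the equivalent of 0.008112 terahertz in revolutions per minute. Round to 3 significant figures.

4.87e+11 rpm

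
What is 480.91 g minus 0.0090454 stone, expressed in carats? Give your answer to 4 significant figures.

2117 ct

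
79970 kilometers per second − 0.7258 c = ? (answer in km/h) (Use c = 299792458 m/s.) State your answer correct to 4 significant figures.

79970 km/s = 2.87892e+8 km/h and 0.7258 c = 7.83322e+8 km/h.
2.87892e+8 − 7.83322e+8 ≈ -4.954e+8 km/h.

-4.954e+8 km/h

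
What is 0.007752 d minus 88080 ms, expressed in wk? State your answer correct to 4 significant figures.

0.007752 d = 0.00110743 wk and 88080 ms = 0.000145635 wk.
0.00110743 − 0.000145635 ≈ 0.0009618 wk.

0.0009618 weeks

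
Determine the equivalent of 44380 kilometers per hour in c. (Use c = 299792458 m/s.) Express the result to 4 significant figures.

4.112 × 10^-5 times the speed of light

1 kilometer per hour = 9.26567 × 10^-10 c.
So 44380 × 9.26567 × 10^-10 ≈ 4.112 × 10^-5 c.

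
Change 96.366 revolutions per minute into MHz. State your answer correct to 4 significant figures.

1.606e-6 megahertz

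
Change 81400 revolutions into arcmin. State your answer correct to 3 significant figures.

1 rev = 21600.0 arcmin.
81400 × 21600.0 ≈ 1.76e+9 arcmin.

1.76e+9 arcminutes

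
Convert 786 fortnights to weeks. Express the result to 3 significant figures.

1 fortnight = 2.00000 wk.
Thus 786 × 2.00000 ≈ 1570 wk.

1570 wk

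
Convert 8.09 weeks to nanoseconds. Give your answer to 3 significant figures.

4.89 × 10^15 ns

1 week = 6.04800 × 10^14 nanoseconds.
Then 8.09 × 6.04800 × 10^14 ≈ 4.89 × 10^15 ns.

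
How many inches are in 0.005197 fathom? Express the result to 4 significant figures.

0.3742 in

1 fathom = 72.0000 inches.
0.005197 × 72.0000 ≈ 0.3742 in.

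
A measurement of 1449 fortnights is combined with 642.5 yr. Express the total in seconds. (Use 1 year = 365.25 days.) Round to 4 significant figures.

2.203e+10 s

1449 fortnight = 1.75271e+9 s and 642.5 yr = 2.02758e+10 s.
1.75271e+9 + 2.02758e+10 ≈ 2.203e+10 s.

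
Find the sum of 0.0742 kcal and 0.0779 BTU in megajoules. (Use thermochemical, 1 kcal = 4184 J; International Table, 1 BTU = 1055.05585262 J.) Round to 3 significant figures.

0.000393 MJ

0.0742 kcal = 0.000310453 MJ and 0.0779 BTU = 8.21889e-5 MJ.
0.000310453 + 8.21889e-5 ≈ 0.000393 MJ.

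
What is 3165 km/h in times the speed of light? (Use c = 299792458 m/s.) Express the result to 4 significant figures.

2.933 × 10^-6 c

1 kilometer per hour = 9.26567 × 10^-10 times the speed of light.
So 3165 × 9.26567 × 10^-10 ≈ 2.933 × 10^-6 c.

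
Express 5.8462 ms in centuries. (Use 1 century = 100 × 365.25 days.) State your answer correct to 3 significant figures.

1.85e-12 century

1 millisecond = 3.16881e-13 century.
So 5.8462 × 3.16881e-13 ≈ 1.85e-12 century.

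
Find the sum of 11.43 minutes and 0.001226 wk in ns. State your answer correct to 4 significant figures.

1.427e+12 nanoseconds

11.43 min = 6.85800e+11 ns and 0.001226 wk = 7.41485e+11 ns.
6.85800e+11 + 7.41485e+11 ≈ 1.427e+12 ns.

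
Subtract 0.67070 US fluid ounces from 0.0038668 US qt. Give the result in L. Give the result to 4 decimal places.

0.0038668 US qt = 0.00365936 L and 0.67070 US fl oz = 0.0198350 L.
0.00365936 − 0.0198350 ≈ -0.0162 L.

-0.0162 L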